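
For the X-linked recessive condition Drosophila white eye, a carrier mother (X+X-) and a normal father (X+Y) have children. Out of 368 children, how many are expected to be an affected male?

Cross: X+X- × X+Y
Offspring: 1 X+X+, 1 X+Y, 1 X+X-, 1 X-Y
Probability of an affected male: 1/4
Expected count = 1/4 × 368 = 92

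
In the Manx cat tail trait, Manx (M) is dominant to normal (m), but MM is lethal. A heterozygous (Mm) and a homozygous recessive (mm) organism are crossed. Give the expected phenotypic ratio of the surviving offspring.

Cross: Mm × mm
Punnett square offspring (before lethality): 2 Mm, 2 mm
No MM offspring are produced in this cross.
Ratio: 1 Manx (tailless) : 1 normal-tailed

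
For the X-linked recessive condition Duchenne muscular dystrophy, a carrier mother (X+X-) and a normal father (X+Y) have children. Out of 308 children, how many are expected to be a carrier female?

Cross: X+X- × X+Y
Offspring: 1 X+X+, 1 X+Y, 1 X+X-, 1 X-Y
Probability of a carrier female: 1/4
Expected count = 1/4 × 308 = 77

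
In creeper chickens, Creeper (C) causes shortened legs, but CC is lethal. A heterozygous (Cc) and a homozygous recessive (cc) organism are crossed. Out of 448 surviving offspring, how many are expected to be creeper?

Cross: Cc × cc
Punnett square offspring (before lethality): 2 Cc, 2 cc
No CC offspring are produced in this cross.
creeper: 2 out of 4 → fraction 1/2
Expected count = 1/2 × 448 = 224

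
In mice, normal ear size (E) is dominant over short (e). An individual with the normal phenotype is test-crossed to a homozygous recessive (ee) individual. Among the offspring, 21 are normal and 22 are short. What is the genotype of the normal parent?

Test cross: ? × ee
Offspring: 21 normal, 22 short — approximately 1:1.
A 1:1 ratio in a test cross indicates the unknown parent is heterozygous (Ee).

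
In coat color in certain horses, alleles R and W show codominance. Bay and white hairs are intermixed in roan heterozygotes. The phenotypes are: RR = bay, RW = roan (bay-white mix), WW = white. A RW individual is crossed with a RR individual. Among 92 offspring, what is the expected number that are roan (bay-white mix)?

Punnett square for RW × RR:
Offspring genotypes: 2 RR, 2 RW
Phenotype counts: 2 bay, 2 roan (bay-white mix)
roan (bay-white mix): 2 out of 4 → fraction 1/2
Expected count = 1/2 × 92 = 46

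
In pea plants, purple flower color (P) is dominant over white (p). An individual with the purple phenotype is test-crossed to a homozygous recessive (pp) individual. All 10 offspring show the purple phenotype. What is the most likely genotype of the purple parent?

Test cross: ? × pp
All offspring are purple.
If the unknown parent were heterozygous (Pp), about half of 10 offspring would be white; none are. The unknown parent is most likely homozygous dominant (PP).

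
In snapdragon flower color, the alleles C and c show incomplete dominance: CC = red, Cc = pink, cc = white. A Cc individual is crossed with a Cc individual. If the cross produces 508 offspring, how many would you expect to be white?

Punnett square for Cc × Cc:
Offspring genotypes: 1 CC, 2 Cc, 1 cc
Phenotype counts: 1 red, 2 pink, 1 white
white: 1 out of 4 → fraction 1/4
Expected count = 1/4 × 508 = 127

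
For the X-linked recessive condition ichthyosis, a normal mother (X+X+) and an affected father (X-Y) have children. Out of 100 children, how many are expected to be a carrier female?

Cross: X+X+ × X-Y
Offspring: 2 X+X-, 2 X+Y
Probability of a carrier female: 2/4 = 1/2
Expected count = 1/2 × 100 = 50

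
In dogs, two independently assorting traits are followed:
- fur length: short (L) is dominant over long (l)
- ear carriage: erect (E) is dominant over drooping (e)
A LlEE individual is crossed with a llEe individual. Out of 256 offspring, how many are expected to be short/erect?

Dihybrid cross LlEE × llEe — consider each gene separately:
fur length: Ll × ll → 2 Ll, 2 ll → 2 L_ : 2 ll (out of 4)
ear carriage: EE × Ee → 2 EE, 2 Ee → 4 E_ (out of 4)
Combine (counts out of 4 × 4 = 16): short/erect (L_E_) = 2×4 = 8; long/erect (llE_) = 2×4 = 8
Phenotype counts (out of 16): 8 short/erect, 8 long/erect
short/erect: 8 out of 16 → fraction 1/2
Expected count = 1/2 × 256 = 128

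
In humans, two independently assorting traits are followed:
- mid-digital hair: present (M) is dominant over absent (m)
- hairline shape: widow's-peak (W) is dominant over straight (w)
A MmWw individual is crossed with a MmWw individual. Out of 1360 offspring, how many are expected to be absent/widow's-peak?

Dihybrid cross MmWw × MmWw — consider each gene separately:
mid-digital hair: Mm × Mm → 1 MM, 2 Mm, 1 mm → 3 M_ : 1 mm (out of 4)
hairline shape: Ww × Ww → 1 WW, 2 Ww, 1 ww → 3 W_ : 1 ww (out of 4)
Combine (counts out of 4 × 4 = 16): present/widow's-peak (M_W_) = 3×3 = 9; present/straight (M_ww) = 3×1 = 3; absent/widow's-peak (mmW_) = 1×3 = 3; absent/straight (mmww) = 1×1 = 1
Phenotype counts (out of 16): 9 present/widow's-peak, 3 present/straight, 3 absent/widow's-peak, 1 absent/straight
absent/widow's-peak: 3 out of 16 → fraction 3/16
Expected count = 3/16 × 1360 = 255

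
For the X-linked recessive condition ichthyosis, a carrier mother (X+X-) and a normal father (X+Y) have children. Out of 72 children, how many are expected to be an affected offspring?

Cross: X+X- × X+Y
Offspring: 1 X+X+, 1 X+Y, 1 X+X-, 1 X-Y
Probability of an affected offspring: 1/4
Expected count = 1/4 × 72 = 18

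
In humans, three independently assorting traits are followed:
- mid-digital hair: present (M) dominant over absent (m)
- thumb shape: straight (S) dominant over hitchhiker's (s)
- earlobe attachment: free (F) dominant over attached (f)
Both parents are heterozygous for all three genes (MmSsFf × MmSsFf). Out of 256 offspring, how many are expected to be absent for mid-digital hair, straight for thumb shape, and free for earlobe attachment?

Trihybrid cross: MmSsFf × MmSsFf
Each trait segregates independently with a 3:1 phenotypic ratio, so each gene contributes 3/4 (dominant) or 1/4 (recessive).
Target: absent (mid-digital hair), straight (thumb shape), free (earlobe attachment)
Probability = product of independent per-trait probabilities
= 1/4 × 3/4 × 3/4 = 9/64
Expected count = 9/64 × 256 = 36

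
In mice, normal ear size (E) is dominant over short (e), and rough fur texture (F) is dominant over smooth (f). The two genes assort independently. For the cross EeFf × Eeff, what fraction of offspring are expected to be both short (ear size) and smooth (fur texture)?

Dihybrid cross EeFf × Eeff — consider each gene separately:
ear size: Ee × Ee → 1 EE, 2 Ee, 1 ee → 3 E_ : 1 ee (out of 4)
fur texture: Ff × ff → 2 Ff, 2 ff → 2 F_ : 2 ff (out of 4)
Looking for: short (ee) and smooth (ff)
P(short) = 1/4, P(smooth) = 2/4
P(both) = 1/4 × 2/4 = 2/16 = 1/8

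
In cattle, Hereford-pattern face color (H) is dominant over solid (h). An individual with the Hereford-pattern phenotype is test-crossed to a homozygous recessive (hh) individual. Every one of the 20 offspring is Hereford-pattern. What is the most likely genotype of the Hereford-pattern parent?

Test cross: ? × hh
All offspring are Hereford-pattern.
If the unknown parent were heterozygous (Hh), about half of 20 offspring would be solid; none are. The unknown parent is most likely homozygous dominant (HH).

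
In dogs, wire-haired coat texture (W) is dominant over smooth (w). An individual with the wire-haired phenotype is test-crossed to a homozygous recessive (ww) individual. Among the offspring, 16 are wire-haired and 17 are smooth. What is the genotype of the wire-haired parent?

Test cross: ? × ww
Offspring: 16 wire-haired, 17 smooth — approximately 1:1.
A 1:1 ratio in a test cross indicates the unknown parent is heterozygous (Ww).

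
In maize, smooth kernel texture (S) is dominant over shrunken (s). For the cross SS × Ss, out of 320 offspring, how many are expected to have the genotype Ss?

Punnett square for SS × Ss:
Offspring genotypes: 2 SS, 2 Ss
Total offspring: 4
Count with target: 2
Probability: 2/4 = 1/2
Expected count = 1/2 × 320 = 160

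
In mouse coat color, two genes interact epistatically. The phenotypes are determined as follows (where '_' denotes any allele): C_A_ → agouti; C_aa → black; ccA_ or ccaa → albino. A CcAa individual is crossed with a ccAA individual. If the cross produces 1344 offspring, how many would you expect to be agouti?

Cross: CcAa × ccAA — consider each gene separately:
C gene: Cc × cc → 2 Cc, 2 cc → 2 C_ : 2 cc (out of 4)
A gene: Aa × AA → 2 AA, 2 Aa → 4 A_ (out of 4)
Genotype classes (out of 4 × 4 = 16): C_A_ = 2×4 = 8; ccA_ = 2×4 = 8
Apply the phenotype rules: C_A_ (8) → agouti; ccA_ (8) → albino
Phenotype counts (out of 16): 8 agouti, 8 albino
agouti: 8 out of 16 → fraction 1/2
Expected count = 1/2 × 1344 = 672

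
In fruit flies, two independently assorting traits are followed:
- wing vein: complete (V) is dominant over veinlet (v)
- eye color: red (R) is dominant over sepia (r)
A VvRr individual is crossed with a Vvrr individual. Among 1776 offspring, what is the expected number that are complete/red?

Dihybrid cross VvRr × Vvrr — consider each gene separately:
wing vein: Vv × Vv → 1 VV, 2 Vv, 1 vv → 3 V_ : 1 vv (out of 4)
eye color: Rr × rr → 2 Rr, 2 rr → 2 R_ : 2 rr (out of 4)
Combine (counts out of 4 × 4 = 16): complete/red (V_R_) = 3×2 = 6; complete/sepia (V_rr) = 3×2 = 6; veinlet/red (vvR_) = 1×2 = 2; veinlet/sepia (vvrr) = 1×2 = 2
Phenotype counts (out of 16): 6 complete/red, 6 complete/sepia, 2 veinlet/red, 2 veinlet/sepia
complete/red: 6 out of 16 → fraction 3/8
Expected count = 3/8 × 1776 = 666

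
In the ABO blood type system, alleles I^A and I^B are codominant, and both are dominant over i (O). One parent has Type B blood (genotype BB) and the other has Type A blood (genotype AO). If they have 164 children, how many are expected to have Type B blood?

Cross: BB × AO
Possible offspring genotypes: 2 AB, 2 BO
Blood type counts: 2 Type AB, 2 Type B
Probability of Type B: 2/4 = 1/2
Expected count = 1/2 × 164 = 82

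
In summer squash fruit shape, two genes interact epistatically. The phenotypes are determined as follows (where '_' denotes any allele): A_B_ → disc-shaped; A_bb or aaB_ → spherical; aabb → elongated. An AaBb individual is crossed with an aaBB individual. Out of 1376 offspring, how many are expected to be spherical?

Cross: AaBb × aaBB — consider each gene separately:
A gene: Aa × aa → 2 Aa, 2 aa → 2 A_ : 2 aa (out of 4)
B gene: Bb × BB → 2 BB, 2 Bb → 4 B_ (out of 4)
Genotype classes (out of 4 × 4 = 16): A_B_ = 2×4 = 8; aaB_ = 2×4 = 8
Apply the phenotype rules: A_B_ (8) → disc-shaped; aaB_ (8) → spherical
Phenotype counts (out of 16): 8 disc-shaped, 8 spherical
spherical: 8 out of 16 → fraction 1/2
Expected count = 1/2 × 1376 = 688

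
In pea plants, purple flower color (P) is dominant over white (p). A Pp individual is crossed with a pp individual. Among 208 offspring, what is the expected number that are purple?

Punnett square for Pp × pp:
Offspring genotypes: 2 Pp, 2 pp
purple: 2, white: 2
purple: 2 out of 4 → fraction 1/2
Expected count = 1/2 × 208 = 104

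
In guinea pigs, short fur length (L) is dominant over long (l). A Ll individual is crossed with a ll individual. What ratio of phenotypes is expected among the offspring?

Punnett square for Ll × ll:
Offspring genotypes: 2 Ll, 2 ll
short: 2, long: 2
Ratio: 1:1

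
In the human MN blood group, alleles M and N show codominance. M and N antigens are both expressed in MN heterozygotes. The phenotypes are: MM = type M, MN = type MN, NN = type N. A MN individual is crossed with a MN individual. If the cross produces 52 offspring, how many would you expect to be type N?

Punnett square for MN × MN:
Offspring genotypes: 1 MM, 2 MN, 1 NN
Phenotype counts: 1 type M, 2 type MN, 1 type N
type N: 1 out of 4 → fraction 1/4
Expected count = 1/4 × 52 = 13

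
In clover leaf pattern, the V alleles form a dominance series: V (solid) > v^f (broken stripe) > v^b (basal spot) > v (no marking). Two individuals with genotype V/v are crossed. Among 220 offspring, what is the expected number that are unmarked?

Cross: V/v × V/v
Allele dominance: V > v^f > v^b > v
Offspring genotypes: 1 V/V, 2 V/v, 1 v/v
Phenotype counts: 3 solid, 1 unmarked
unmarked: 1 out of 4 → fraction 1/4
Expected count = 1/4 × 220 = 55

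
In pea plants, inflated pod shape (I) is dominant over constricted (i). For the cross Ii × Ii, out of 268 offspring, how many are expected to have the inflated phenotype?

Punnett square for Ii × Ii:
Offspring genotypes: 1 II, 2 Ii, 1 ii
Total offspring: 4
Count with target: 3
Probability: 3/4
Expected count = 3/4 × 268 = 201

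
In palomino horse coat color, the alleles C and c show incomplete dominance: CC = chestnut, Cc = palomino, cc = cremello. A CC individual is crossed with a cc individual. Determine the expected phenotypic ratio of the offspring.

Punnett square for CC × cc:
Offspring genotypes: 4 Cc
Phenotype counts: 4 palomino
Ratio: all palomino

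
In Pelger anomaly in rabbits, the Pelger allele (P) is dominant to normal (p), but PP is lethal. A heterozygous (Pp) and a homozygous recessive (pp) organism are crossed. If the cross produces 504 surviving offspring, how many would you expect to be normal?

Cross: Pp × pp
Punnett square offspring (before lethality): 2 Pp, 2 pp
No PP offspring are produced in this cross.
normal: 2 out of 4 → fraction 1/2
Expected count = 1/2 × 504 = 252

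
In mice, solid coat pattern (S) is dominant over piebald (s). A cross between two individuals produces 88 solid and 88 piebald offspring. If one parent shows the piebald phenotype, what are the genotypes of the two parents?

Observed offspring: 88 solid, 88 piebald
The observed ratio simplifies to 1:1. One parent shows piebald, so its genotype must be ss. A 1:1 offspring split requires the other parent to be heterozygous (Ss).
Parent genotypes: ss × Ss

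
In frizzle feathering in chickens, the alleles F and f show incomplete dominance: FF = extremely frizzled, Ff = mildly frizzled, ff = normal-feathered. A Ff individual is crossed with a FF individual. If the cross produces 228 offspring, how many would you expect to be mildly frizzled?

Punnett square for Ff × FF:
Offspring genotypes: 2 FF, 2 Ff
Phenotype counts: 2 extremely frizzled, 2 mildly frizzled
mildly frizzled: 2 out of 4 → fraction 1/2
Expected count = 1/2 × 228 = 114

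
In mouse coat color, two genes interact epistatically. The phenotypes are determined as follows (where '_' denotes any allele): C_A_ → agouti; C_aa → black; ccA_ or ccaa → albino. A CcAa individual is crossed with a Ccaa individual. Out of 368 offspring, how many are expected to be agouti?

Cross: CcAa × Ccaa — consider each gene separately:
C gene: Cc × Cc → 1 CC, 2 Cc, 1 cc → 3 C_ : 1 cc (out of 4)
A gene: Aa × aa → 2 Aa, 2 aa → 2 A_ : 2 aa (out of 4)
Genotype classes (out of 4 × 4 = 16): C_A_ = 3×2 = 6; C_aa = 3×2 = 6; ccA_ = 1×2 = 2; ccaa = 1×2 = 2
Apply the phenotype rules: C_A_ (6) → agouti; C_aa (6) → black; ccA_ (2) + ccaa (2) → albino
Phenotype counts (out of 16): 6 agouti, 6 black, 4 albino
agouti: 6 out of 16 → fraction 3/8
Expected count = 3/8 × 368 = 138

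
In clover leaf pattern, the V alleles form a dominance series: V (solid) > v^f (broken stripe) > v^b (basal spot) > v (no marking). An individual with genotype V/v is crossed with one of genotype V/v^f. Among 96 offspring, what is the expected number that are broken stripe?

Cross: V/v × V/v^f
Allele dominance: V > v^f > v^b > v
Offspring genotypes: 1 V/V, 1 V/v^f, 1 V/v, 1 v^f/v
Phenotype counts: 3 solid, 1 broken stripe
broken stripe: 1 out of 4 → fraction 1/4
Expected count = 1/4 × 96 = 24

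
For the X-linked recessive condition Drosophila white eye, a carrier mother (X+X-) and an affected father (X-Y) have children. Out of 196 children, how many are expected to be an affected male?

Cross: X+X- × X-Y
Offspring: 1 X+X-, 1 X+Y, 1 X-X-, 1 X-Y
Probability of an affected male: 1/4
Expected count = 1/4 × 196 = 49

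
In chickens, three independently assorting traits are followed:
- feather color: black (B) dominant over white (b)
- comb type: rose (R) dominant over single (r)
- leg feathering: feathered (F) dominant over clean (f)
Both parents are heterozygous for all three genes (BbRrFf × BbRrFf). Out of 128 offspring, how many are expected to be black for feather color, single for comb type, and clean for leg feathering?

Trihybrid cross: BbRrFf × BbRrFf
Each trait segregates independently with a 3:1 phenotypic ratio, so each gene contributes 3/4 (dominant) or 1/4 (recessive).
Target: black (feather color), single (comb type), clean (leg feathering)
Probability = product of independent per-trait probabilities
= 3/4 × 1/4 × 1/4 = 3/64
Expected count = 3/64 × 128 = 6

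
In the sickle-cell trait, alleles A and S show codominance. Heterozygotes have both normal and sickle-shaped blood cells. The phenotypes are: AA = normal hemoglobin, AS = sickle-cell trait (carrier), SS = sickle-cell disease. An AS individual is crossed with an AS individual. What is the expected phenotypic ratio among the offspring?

Punnett square for AS × AS:
Offspring genotypes: 1 AA, 2 AS, 1 SS
Phenotype counts: 1 normal hemoglobin, 2 sickle-cell trait (carrier), 1 sickle-cell disease
Ratio: 1 normal hemoglobin : 2 sickle-cell trait (carrier) : 1 sickle-cell disease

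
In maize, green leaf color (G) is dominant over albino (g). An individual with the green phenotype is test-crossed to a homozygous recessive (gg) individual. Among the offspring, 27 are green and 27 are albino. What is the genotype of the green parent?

Test cross: ? × gg
Offspring: 27 green, 27 albino — approximately 1:1.
A 1:1 ratio in a test cross indicates the unknown parent is heterozygous (Gg).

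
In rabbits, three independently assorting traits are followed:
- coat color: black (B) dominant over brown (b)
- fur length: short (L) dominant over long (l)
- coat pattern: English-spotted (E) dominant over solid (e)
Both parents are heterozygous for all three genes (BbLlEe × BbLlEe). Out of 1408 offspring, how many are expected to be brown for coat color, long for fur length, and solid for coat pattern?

Trihybrid cross: BbLlEe × BbLlEe
Each trait segregates independently with a 3:1 phenotypic ratio, so each gene contributes 3/4 (dominant) or 1/4 (recessive).
Target: brown (coat color), long (fur length), solid (coat pattern)
Probability = product of independent per-trait probabilities
= 1/4 × 1/4 × 1/4 = 1/64
Expected count = 1/64 × 1408 = 22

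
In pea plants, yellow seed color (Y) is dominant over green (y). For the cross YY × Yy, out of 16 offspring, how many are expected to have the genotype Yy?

Punnett square for YY × Yy:
Offspring genotypes: 2 YY, 2 Yy
Total offspring: 4
Count with target: 2
Probability: 2/4 = 1/2
Expected count = 1/2 × 16 = 8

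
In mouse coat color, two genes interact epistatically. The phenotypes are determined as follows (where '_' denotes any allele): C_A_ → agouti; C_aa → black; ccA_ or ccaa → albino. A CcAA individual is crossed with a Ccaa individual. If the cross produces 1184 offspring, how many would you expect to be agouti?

Cross: CcAA × Ccaa — consider each gene separately:
C gene: Cc × Cc → 1 CC, 2 Cc, 1 cc → 3 C_ : 1 cc (out of 4)
A gene: AA × aa → 4 Aa → 4 A_ (out of 4)
Genotype classes (out of 4 × 4 = 16): C_A_ = 3×4 = 12; ccA_ = 1×4 = 4
Apply the phenotype rules: C_A_ (12) → agouti; ccA_ (4) → albino
Phenotype counts (out of 16): 12 agouti, 4 albino
agouti: 12 out of 16 → fraction 3/4
Expected count = 3/4 × 1184 = 888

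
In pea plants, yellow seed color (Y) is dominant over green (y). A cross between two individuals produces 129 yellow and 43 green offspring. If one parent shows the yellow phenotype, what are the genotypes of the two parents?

Observed offspring: 129 yellow, 43 green
The observed ratio simplifies to 3:1. Green (yy) offspring appear, so each parent must contribute one y allele. The parent stated to show yellow carries Y, so it is Yy. The other parent is then either Yy or yy: Yy × yy would give a 1:1 split, whereas Yy × Yy gives 3:1 — matching the data. So both parents are heterozygous (Yy × Yy).
Parent genotypes: Yy × Yy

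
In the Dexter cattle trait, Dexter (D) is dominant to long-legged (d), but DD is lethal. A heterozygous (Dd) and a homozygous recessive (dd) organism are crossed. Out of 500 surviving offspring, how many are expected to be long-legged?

Cross: Dd × dd
Punnett square offspring (before lethality): 2 Dd, 2 dd
No DD offspring are produced in this cross.
long-legged: 2 out of 4 → fraction 1/2
Expected count = 1/2 × 500 = 250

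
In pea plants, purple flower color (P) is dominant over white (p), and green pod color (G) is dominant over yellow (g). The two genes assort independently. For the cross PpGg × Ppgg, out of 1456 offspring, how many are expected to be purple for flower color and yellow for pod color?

Dihybrid cross PpGg × Ppgg — consider each gene separately:
flower color: Pp × Pp → 1 PP, 2 Pp, 1 pp → 3 P_ : 1 pp (out of 4)
pod color: Gg × gg → 2 Gg, 2 gg → 2 G_ : 2 gg (out of 4)
Looking for: purple (P_) and yellow (gg)
P(purple) = 3/4, P(yellow) = 2/4
P(both) = 3/4 × 2/4 = 6/16 = 3/8
Expected count = 3/8 × 1456 = 546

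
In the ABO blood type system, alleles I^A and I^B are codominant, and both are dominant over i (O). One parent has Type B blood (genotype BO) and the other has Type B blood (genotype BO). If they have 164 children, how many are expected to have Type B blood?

Cross: BO × BO
Possible offspring genotypes: 1 BB, 2 BO, 1 OO
Blood type counts: 3 Type B, 1 Type O
Probability of Type B: 3/4
Expected count = 3/4 × 164 = 123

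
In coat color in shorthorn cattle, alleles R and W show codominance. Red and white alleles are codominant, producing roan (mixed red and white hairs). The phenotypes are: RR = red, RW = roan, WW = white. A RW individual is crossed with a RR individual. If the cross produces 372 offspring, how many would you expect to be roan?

Punnett square for RW × RR:
Offspring genotypes: 2 RR, 2 RW
Phenotype counts: 2 red, 2 roan
roan: 2 out of 4 → fraction 1/2
Expected count = 1/2 × 372 = 186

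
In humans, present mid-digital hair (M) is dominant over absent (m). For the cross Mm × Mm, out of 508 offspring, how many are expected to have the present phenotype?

Punnett square for Mm × Mm:
Offspring genotypes: 1 MM, 2 Mm, 1 mm
Total offspring: 4
Count with target: 3
Probability: 3/4
Expected count = 3/4 × 508 = 381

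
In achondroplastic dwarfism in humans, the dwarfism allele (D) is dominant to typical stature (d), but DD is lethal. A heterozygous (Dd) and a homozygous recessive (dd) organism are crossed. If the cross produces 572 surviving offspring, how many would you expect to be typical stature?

Cross: Dd × dd
Punnett square offspring (before lethality): 2 Dd, 2 dd
No DD offspring are produced in this cross.
typical stature: 2 out of 4 → fraction 1/2
Expected count = 1/2 × 572 = 286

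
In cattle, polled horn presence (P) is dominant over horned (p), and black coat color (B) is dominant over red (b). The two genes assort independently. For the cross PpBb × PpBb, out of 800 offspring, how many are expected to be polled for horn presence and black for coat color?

Dihybrid cross PpBb × PpBb — consider each gene separately:
horn presence: Pp × Pp → 1 PP, 2 Pp, 1 pp → 3 P_ : 1 pp (out of 4)
coat color: Bb × Bb → 1 BB, 2 Bb, 1 bb → 3 B_ : 1 bb (out of 4)
Looking for: polled (P_) and black (B_)
P(polled) = 3/4, P(black) = 3/4
P(both) = 3/4 × 3/4 = 9/16
Expected count = 9/16 × 800 = 450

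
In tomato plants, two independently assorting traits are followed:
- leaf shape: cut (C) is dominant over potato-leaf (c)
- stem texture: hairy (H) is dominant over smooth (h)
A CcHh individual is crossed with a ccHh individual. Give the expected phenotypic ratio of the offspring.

Dihybrid cross CcHh × ccHh — consider each gene separately:
leaf shape: Cc × cc → 2 Cc, 2 cc → 2 C_ : 2 cc (out of 4)
stem texture: Hh × Hh → 1 HH, 2 Hh, 1 hh → 3 H_ : 1 hh (out of 4)
Combine (counts out of 4 × 4 = 16): cut/hairy (C_H_) = 2×3 = 6; cut/smooth (C_hh) = 2×1 = 2; potato-leaf/hairy (ccH_) = 2×3 = 6; potato-leaf/smooth (cchh) = 2×1 = 2
Phenotype counts (out of 16): 6 cut/hairy, 2 cut/smooth, 6 potato-leaf/hairy, 2 potato-leaf/smooth
Ratio: 3 cut/hairy : 1 cut/smooth : 3 potato-leaf/hairy : 1 potato-leaf/smooth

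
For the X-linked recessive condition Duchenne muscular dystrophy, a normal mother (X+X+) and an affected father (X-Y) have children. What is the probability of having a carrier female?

Cross: X+X+ × X-Y
Offspring: 2 X+X-, 2 X+Y
Probability of a carrier female: 2/4 = 1/2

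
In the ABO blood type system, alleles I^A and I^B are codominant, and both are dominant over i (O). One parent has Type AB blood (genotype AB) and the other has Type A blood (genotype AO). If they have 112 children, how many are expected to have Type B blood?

Cross: AB × AO
Possible offspring genotypes: 1 AA, 1 AO, 1 AB, 1 BO
Blood type counts: 2 Type A, 1 Type AB, 1 Type B
Probability of Type B: 1/4
Expected count = 1/4 × 112 = 28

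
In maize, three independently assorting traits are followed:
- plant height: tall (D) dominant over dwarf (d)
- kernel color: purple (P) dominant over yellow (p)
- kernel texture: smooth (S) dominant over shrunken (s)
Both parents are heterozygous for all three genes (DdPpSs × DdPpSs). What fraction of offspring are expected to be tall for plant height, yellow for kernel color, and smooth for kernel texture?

Trihybrid cross: DdPpSs × DdPpSs
Each trait segregates independently with a 3:1 phenotypic ratio, so each gene contributes 3/4 (dominant) or 1/4 (recessive).
Target: tall (plant height), yellow (kernel color), smooth (kernel texture)
Probability = product of independent per-trait probabilities
= 3/4 × 1/4 × 3/4 = 9/64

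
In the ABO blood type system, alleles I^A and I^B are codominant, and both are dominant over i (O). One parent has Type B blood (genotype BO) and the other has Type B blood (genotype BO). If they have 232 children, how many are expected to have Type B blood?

Cross: BO × BO
Possible offspring genotypes: 1 BB, 2 BO, 1 OO
Blood type counts: 3 Type B, 1 Type O
Probability of Type B: 3/4
Expected count = 3/4 × 232 = 174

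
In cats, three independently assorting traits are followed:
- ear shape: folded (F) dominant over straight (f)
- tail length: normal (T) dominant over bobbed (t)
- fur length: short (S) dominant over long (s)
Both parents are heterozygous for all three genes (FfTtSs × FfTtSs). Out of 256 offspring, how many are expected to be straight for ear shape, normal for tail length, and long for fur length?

Trihybrid cross: FfTtSs × FfTtSs
Each trait segregates independently with a 3:1 phenotypic ratio, so each gene contributes 3/4 (dominant) or 1/4 (recessive).
Target: straight (ear shape), normal (tail length), long (fur length)
Probability = product of independent per-trait probabilities
= 1/4 × 3/4 × 1/4 = 3/64
Expected count = 3/64 × 256 = 12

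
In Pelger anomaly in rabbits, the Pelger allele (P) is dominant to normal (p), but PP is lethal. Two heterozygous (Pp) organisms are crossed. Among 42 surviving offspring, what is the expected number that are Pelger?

Cross: Pp × Pp
Punnett square offspring (before lethality): 1 PP, 2 Pp, 1 pp
The PP genotype is lethal (embryos die); surviving offspring: 2 Pp, 1 pp
Pelger: 2 out of 3 → fraction 2/3
Expected count = 2/3 × 42 = 28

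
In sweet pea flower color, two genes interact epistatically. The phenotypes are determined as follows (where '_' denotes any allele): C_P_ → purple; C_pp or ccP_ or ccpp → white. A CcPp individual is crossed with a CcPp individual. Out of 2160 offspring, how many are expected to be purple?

Cross: CcPp × CcPp — consider each gene separately:
C gene: Cc × Cc → 1 CC, 2 Cc, 1 cc → 3 C_ : 1 cc (out of 4)
P gene: Pp × Pp → 1 PP, 2 Pp, 1 pp → 3 P_ : 1 pp (out of 4)
Genotype classes (out of 4 × 4 = 16): C_P_ = 3×3 = 9; C_pp = 3×1 = 3; ccP_ = 1×3 = 3; ccpp = 1×1 = 1
Apply the phenotype rules: C_P_ (9) → purple; C_pp (3) + ccP_ (3) + ccpp (1) → white
Phenotype counts (out of 16): 9 purple, 7 white
purple: 9 out of 16 → fraction 9/16
Expected count = 9/16 × 2160 = 1215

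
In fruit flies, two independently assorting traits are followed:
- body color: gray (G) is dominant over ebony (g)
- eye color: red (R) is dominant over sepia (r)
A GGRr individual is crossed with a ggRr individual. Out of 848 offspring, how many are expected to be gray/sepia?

Dihybrid cross GGRr × ggRr — consider each gene separately:
body color: GG × gg → 4 Gg → 4 G_ (out of 4)
eye color: Rr × Rr → 1 RR, 2 Rr, 1 rr → 3 R_ : 1 rr (out of 4)
Combine (counts out of 4 × 4 = 16): gray/red (G_R_) = 4×3 = 12; gray/sepia (G_rr) = 4×1 = 4
Phenotype counts (out of 16): 12 gray/red, 4 gray/sepia
gray/sepia: 4 out of 16 → fraction 1/4
Expected count = 1/4 × 848 = 212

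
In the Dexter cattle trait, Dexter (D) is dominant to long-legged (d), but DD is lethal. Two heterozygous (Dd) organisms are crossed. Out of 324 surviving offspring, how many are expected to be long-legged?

Cross: Dd × Dd
Punnett square offspring (before lethality): 1 DD, 2 Dd, 1 dd
The DD genotype is lethal (embryos die); surviving offspring: 2 Dd, 1 dd
long-legged: 1 out of 3 → fraction 1/3
Expected count = 1/3 × 324 = 108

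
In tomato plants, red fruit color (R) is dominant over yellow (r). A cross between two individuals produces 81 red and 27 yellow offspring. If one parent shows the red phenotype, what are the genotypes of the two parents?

Observed offspring: 81 red, 27 yellow
The observed ratio simplifies to 3:1. Yellow (rr) offspring appear, so each parent must contribute one r allele. The parent stated to show red carries R, so it is Rr. The other parent is then either Rr or rr: Rr × rr would give a 1:1 split, whereas Rr × Rr gives 3:1 — matching the data. So both parents are heterozygous (Rr × Rr).
Parent genotypes: Rr × Rr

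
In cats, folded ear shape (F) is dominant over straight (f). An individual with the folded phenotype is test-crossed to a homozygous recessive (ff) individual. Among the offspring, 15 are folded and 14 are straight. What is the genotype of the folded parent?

Test cross: ? × ff
Offspring: 15 folded, 14 straight — approximately 1:1.
A 1:1 ratio in a test cross indicates the unknown parent is heterozygous (Ff).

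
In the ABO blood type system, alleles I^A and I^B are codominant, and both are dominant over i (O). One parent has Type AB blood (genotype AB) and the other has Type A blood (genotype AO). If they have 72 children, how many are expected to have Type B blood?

Cross: AB × AO
Possible offspring genotypes: 1 AA, 1 AO, 1 AB, 1 BO
Blood type counts: 2 Type A, 1 Type AB, 1 Type B
Probability of Type B: 1/4
Expected count = 1/4 × 72 = 18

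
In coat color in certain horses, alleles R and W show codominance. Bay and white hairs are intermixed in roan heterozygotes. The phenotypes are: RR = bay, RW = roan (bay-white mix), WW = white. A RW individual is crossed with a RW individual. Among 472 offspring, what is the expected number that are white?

Punnett square for RW × RW:
Offspring genotypes: 1 RR, 2 RW, 1 WW
Phenotype counts: 1 bay, 2 roan (bay-white mix), 1 white
white: 1 out of 4 → fraction 1/4
Expected count = 1/4 × 472 = 118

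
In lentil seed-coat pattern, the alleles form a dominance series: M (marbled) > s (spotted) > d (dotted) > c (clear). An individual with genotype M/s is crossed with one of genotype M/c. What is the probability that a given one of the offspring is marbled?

Cross: M/s × M/c
Allele dominance: M > s > d > c
Offspring genotypes: 1 M/M, 1 M/c, 1 M/s, 1 s/c
Phenotype counts: 3 marbled, 1 spotted
marbled: 3 out of 4
Probability: 3/4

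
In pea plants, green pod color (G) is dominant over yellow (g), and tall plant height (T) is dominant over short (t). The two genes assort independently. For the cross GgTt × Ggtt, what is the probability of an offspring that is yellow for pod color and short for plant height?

Dihybrid cross GgTt × Ggtt — consider each gene separately:
pod color: Gg × Gg → 1 GG, 2 Gg, 1 gg → 3 G_ : 1 gg (out of 4)
plant height: Tt × tt → 2 Tt, 2 tt → 2 T_ : 2 tt (out of 4)
Looking for: yellow (gg) and short (tt)
P(yellow) = 1/4, P(short) = 2/4
P(both) = 1/4 × 2/4 = 2/16 = 1/8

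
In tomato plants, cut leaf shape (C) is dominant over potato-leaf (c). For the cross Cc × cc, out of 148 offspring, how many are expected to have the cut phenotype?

Punnett square for Cc × cc:
Offspring genotypes: 2 Cc, 2 cc
Total offspring: 4
Count with target: 2
Probability: 2/4 = 1/2
Expected count = 1/2 × 148 = 74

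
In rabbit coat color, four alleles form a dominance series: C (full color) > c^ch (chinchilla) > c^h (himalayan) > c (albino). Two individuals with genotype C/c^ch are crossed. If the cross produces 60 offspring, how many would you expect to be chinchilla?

Cross: C/c^ch × C/c^ch
Allele dominance: C > c^ch > c^h > c
Offspring genotypes: 1 C/C, 2 C/c^ch, 1 c^ch/c^ch
Phenotype counts: 3 full color, 1 chinchilla
chinchilla: 1 out of 4 → fraction 1/4
Expected count = 1/4 × 60 = 15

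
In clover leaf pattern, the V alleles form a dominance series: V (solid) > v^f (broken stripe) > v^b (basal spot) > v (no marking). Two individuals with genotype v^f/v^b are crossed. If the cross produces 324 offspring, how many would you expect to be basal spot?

Cross: v^f/v^b × v^f/v^b
Allele dominance: V > v^f > v^b > v
Offspring genotypes: 1 v^f/v^f, 2 v^f/v^b, 1 v^b/v^b
Phenotype counts: 3 broken stripe, 1 basal spot
basal spot: 1 out of 4 → fraction 1/4
Expected count = 1/4 × 324 = 81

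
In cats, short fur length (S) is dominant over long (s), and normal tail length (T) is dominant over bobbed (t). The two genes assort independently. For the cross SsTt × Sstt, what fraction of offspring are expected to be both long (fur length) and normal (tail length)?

Dihybrid cross SsTt × Sstt — consider each gene separately:
fur length: Ss × Ss → 1 SS, 2 Ss, 1 ss → 3 S_ : 1 ss (out of 4)
tail length: Tt × tt → 2 Tt, 2 tt → 2 T_ : 2 tt (out of 4)
Looking for: long (ss) and normal (T_)
P(long) = 1/4, P(normal) = 2/4
P(both) = 1/4 × 2/4 = 2/16 = 1/8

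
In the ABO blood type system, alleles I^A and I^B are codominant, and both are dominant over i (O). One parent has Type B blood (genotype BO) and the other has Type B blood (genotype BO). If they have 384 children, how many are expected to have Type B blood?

Cross: BO × BO
Possible offspring genotypes: 1 BB, 2 BO, 1 OO
Blood type counts: 3 Type B, 1 Type O
Probability of Type B: 3/4
Expected count = 3/4 × 384 = 288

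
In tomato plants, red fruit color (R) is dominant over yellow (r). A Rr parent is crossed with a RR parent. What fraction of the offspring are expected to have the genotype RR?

Punnett square for Rr × RR:
Offspring genotypes: 2 RR, 2 Rr
Total offspring: 4
Count with target: 2
Probability: 2/4 = 1/2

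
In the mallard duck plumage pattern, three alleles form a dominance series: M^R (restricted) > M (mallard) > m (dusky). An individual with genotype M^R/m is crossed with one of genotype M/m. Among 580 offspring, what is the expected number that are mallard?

Cross: M^R/m × M/m
Allele dominance: M^R > M > m
Offspring genotypes: 1 M^R/M, 1 M^R/m, 1 M/m, 1 m/m
Phenotype counts: 2 restricted, 1 mallard, 1 dusky
mallard: 1 out of 4 → fraction 1/4
Expected count = 1/4 × 580 = 145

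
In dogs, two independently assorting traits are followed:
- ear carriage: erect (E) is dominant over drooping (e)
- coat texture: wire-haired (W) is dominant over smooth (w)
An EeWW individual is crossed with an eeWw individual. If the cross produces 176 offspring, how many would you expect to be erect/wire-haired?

Dihybrid cross EeWW × eeWw — consider each gene separately:
ear carriage: Ee × ee → 2 Ee, 2 ee → 2 E_ : 2 ee (out of 4)
coat texture: WW × Ww → 2 WW, 2 Ww → 4 W_ (out of 4)
Combine (counts out of 4 × 4 = 16): erect/wire-haired (E_W_) = 2×4 = 8; drooping/wire-haired (eeW_) = 2×4 = 8
Phenotype counts (out of 16): 8 erect/wire-haired, 8 drooping/wire-haired
erect/wire-haired: 8 out of 16 → fraction 1/2
Expected count = 1/2 × 176 = 88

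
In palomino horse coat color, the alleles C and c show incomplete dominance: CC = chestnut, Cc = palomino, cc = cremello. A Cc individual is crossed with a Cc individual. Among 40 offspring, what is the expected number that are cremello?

Punnett square for Cc × Cc:
Offspring genotypes: 1 CC, 2 Cc, 1 cc
Phenotype counts: 1 chestnut, 2 palomino, 1 cremello
cremello: 1 out of 4 → fraction 1/4
Expected count = 1/4 × 40 = 10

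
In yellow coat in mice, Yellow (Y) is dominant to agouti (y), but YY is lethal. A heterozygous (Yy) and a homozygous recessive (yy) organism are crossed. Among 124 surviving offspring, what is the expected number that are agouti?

Cross: Yy × yy
Punnett square offspring (before lethality): 2 Yy, 2 yy
No YY offspring are produced in this cross.
agouti: 2 out of 4 → fraction 1/2
Expected count = 1/2 × 124 = 62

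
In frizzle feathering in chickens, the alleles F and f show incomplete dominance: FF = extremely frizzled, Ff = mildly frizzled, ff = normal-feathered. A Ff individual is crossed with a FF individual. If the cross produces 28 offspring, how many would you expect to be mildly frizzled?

Punnett square for Ff × FF:
Offspring genotypes: 2 FF, 2 Ff
Phenotype counts: 2 extremely frizzled, 2 mildly frizzled
mildly frizzled: 2 out of 4 → fraction 1/2
Expected count = 1/2 × 28 = 14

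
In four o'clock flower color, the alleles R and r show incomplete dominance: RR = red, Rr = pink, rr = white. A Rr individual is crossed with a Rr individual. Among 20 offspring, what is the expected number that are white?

Punnett square for Rr × Rr:
Offspring genotypes: 1 RR, 2 Rr, 1 rr
Phenotype counts: 1 red, 2 pink, 1 white
white: 1 out of 4 → fraction 1/4
Expected count = 1/4 × 20 = 5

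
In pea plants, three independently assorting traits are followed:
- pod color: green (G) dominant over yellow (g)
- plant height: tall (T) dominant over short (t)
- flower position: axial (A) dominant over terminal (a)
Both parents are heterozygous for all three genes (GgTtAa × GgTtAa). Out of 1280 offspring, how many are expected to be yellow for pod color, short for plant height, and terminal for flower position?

Trihybrid cross: GgTtAa × GgTtAa
Each trait segregates independently with a 3:1 phenotypic ratio, so each gene contributes 3/4 (dominant) or 1/4 (recessive).
Target: yellow (pod color), short (plant height), terminal (flower position)
Probability = product of independent per-trait probabilities
= 1/4 × 1/4 × 1/4 = 1/64
Expected count = 1/64 × 1280 = 20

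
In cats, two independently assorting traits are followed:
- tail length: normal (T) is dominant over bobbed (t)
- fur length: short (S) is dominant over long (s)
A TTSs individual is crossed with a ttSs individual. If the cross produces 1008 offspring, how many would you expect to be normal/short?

Dihybrid cross TTSs × ttSs — consider each gene separately:
tail length: TT × tt → 4 Tt → 4 T_ (out of 4)
fur length: Ss × Ss → 1 SS, 2 Ss, 1 ss → 3 S_ : 1 ss (out of 4)
Combine (counts out of 4 × 4 = 16): normal/short (T_S_) = 4×3 = 12; normal/long (T_ss) = 4×1 = 4
Phenotype counts (out of 16): 12 normal/short, 4 normal/long
normal/short: 12 out of 16 → fraction 3/4
Expected count = 3/4 × 1008 = 756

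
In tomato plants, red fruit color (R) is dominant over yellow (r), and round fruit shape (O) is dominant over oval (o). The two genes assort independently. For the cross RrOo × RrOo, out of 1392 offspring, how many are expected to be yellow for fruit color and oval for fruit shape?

Dihybrid cross RrOo × RrOo — consider each gene separately:
fruit color: Rr × Rr → 1 RR, 2 Rr, 1 rr → 3 R_ : 1 rr (out of 4)
fruit shape: Oo × Oo → 1 OO, 2 Oo, 1 oo → 3 O_ : 1 oo (out of 4)
Looking for: yellow (rr) and oval (oo)
P(yellow) = 1/4, P(oval) = 1/4
P(both) = 1/4 × 1/4 = 1/16
Expected count = 1/16 × 1392 = 87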